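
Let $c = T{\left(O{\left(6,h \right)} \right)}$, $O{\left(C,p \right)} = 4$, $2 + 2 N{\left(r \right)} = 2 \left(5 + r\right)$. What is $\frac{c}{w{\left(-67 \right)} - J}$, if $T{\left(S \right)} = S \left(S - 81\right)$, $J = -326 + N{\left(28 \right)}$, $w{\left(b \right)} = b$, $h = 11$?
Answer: $- \frac{308}{227} \approx -1.3568$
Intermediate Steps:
$N{\left(r \right)} = 4 + r$ ($N{\left(r \right)} = -1 + \frac{2 \left(5 + r\right)}{2} = -1 + \frac{10 + 2 r}{2} = -1 + \left(5 + r\right) = 4 + r$)
$J = -294$ ($J = -326 + \left(4 + 28\right) = -326 + 32 = -294$)
$T{\left(S \right)} = S \left(-81 + S\right)$
$c = -308$ ($c = 4 \left(-81 + 4\right) = 4 \left(-77\right) = -308$)
$\frac{c}{w{\left(-67 \right)} - J} = - \frac{308}{-67 - -294} = - \frac{308}{-67 + 294} = - \frac{308}{227}$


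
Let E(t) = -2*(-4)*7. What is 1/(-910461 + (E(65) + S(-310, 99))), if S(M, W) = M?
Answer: -1/910715 ≈ -1.0980e-6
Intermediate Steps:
E(t) = 56 (E(t) = 8*7 = 56)
1/(-910461 + (E(65) + S(-310, 99))) = 1/(-910461 + (56 - 310)) = 1/(-910461 - 254) = 1/(-910715) = -1/910715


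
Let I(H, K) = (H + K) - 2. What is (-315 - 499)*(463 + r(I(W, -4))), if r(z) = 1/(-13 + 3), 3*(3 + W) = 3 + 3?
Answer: -1884003/5 ≈ -3.7680e+5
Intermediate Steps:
W = -1 (W = -3 + (3 + 3)/3 = -3 + (1/3)*6 = -3 + 2 = -1)
I(H, K) = -2 + H + K
r(z) = -1/10 (r(z) = 1/(-10) = -1/10)
(-315 - 499)*(463 + r(I(W, -4))) = (-315 - 499)*(463 - 1/10) = -814*4629/10 = -1884003/5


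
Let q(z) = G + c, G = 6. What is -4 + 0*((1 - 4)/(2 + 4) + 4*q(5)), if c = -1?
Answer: -4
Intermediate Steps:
q(z) = 5 (q(z) = 6 - 1 = 5)
-4 + 0*((1 - 4)/(2 + 4) + 4*q(5)) = -4 + 0*((1 - 4)/(2 + 4) + 4*5) = -4 + 0*(-3/6 + 20) = -4 + 0*(-3*⅙ + 20) = -4 + 0*(-½ + 20) = -4 + 0*(39/2) = -4 + 0 = -4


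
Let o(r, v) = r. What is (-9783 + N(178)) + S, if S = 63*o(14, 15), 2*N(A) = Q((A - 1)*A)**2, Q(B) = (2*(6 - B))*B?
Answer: 1969870337441991099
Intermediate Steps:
Q(B) = B*(12 - 2*B) (Q(B) = (12 - 2*B)*B = B*(12 - 2*B))
N(A) = 2*A**2*(-1 + A)**2*(6 - A*(-1 + A))**2 (N(A) = (2*((A - 1)*A)*(6 - (A - 1)*A))**2/2 = (2*((-1 + A)*A)*(6 - (-1 + A)*A))**2/2 = (2*(A*(-1 + A))*(6 - A*(-1 + A)))**2/2 = (2*A*(-1 + A)*(6 - A*(-1 + A)))**2/2 = (4*A**2*(-1 + A)**2*(6 - A*(-1 + A))**2)/2 = 2*A**2*(-1 + A)**2*(6 - A*(-1 + A))**2)
S = 882 (S = 63*14 = 882)
(-9783 + N(178)) + S = (-9783 + 2*178**2*(-1 + 178)**2*(-6 + 178*(-1 + 178))**2) + 882 = (-9783 + 2*31684*177**2*(-6 + 178*177)**2) + 882 = (-9783 + 2*31684*31329*(-6 + 31506)**2) + 882 = (-9783 + 2*31684*31329*31500**2) + 882 = (-9783 + 2*31684*31329*992250000) + 882 = (-9783 + 1969870337442000000) + 882 = 1969870337441990217 + 882 = 1969870337441991099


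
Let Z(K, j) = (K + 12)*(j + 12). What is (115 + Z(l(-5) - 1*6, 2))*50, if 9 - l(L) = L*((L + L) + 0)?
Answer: -18750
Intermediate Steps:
l(L) = 9 - 2*L² (l(L) = 9 - L*((L + L) + 0) = 9 - L*(2*L + 0) = 9 - L*2*L = 9 - 2*L²)
Z(K, j) = (12 + K)*(12 + j)
(115 + Z(l(-5) - 1*6, 2))*50 = (115 + (144 + 12*((9 - 2*(-5)²) - 1*6) + 12*2 + ((9 - 2*(-5)²) - 1*6)*2))*50 = (115 + (144 + 12*((9 - 2*25) - 6) + 24 + ((9 - 2*25) - 6)*2))*50 = (115 + (144 + 12*((9 - 50) - 6) + 24 + ((9 - 50) - 6)*2))*50 = (115 + (144 + 12*(-41 - 6) + 24 + (-41 - 6)*2))*50 = (115 + (144 + 12*(-47) + 24 - 47*2))*50 = (115 + (144 - 564 + 24 - 94))*50 = (115 - 490)*50 = -375*50 = -18750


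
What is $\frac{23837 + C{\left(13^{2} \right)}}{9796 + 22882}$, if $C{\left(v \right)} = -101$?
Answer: $\frac{11868}{16339} \approx 0.72636$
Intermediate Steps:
$\frac{23837 + C{\left(13^{2} \right)}}{9796 + 22882} = \frac{23837 - 101}{9796 + 22882} = \frac{23736}{32678} = 23736 \cdot \frac{1}{32678} = \frac{11868}{16339}$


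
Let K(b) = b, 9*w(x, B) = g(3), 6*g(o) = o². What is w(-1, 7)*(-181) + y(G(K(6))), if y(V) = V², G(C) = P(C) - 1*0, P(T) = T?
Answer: 35/6 ≈ 5.8333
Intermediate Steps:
g(o) = o²/6
w(x, B) = ⅙ (w(x, B) = ((⅙)*3²)/9 = ((⅙)*9)/9 = (⅑)*(3/2) = ⅙)
G(C) = C (G(C) = C - 1*0 = C + 0 = C)
w(-1, 7)*(-181) + y(G(K(6))) = (⅙)*(-181) + 6² = -181/6 + 36 = 35/6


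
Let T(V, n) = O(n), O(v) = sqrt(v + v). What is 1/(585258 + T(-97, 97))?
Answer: 292629/171263463185 - sqrt(194)/342526926370 ≈ 1.7086e-6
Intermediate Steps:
O(v) = sqrt(2)*sqrt(v) (O(v) = sqrt(2*v) = sqrt(2)*sqrt(v))
T(V, n) = sqrt(2)*sqrt(n)
1/(585258 + T(-97, 97)) = 1/(585258 + sqrt(2)*sqrt(97)) = 1/(585258 + sqrt(194))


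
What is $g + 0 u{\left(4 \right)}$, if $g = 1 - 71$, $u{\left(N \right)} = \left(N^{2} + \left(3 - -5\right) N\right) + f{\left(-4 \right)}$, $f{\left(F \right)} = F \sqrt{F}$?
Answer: $-70$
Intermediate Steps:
$f{\left(F \right)} = F^{\frac{3}{2}}$
$u{\left(N \right)} = N^{2} - 8 i + 8 N$ ($u{\left(N \right)} = \left(N^{2} + \left(3 - -5\right) N\right) + \left(-4\right)^{\frac{3}{2}} = \left(N^{2} + \left(3 + 5\right) N\right) - 8 i = \left(N^{2} + 8 N\right) - 8 i = N^{2} - 8 i + 8 N$)
$g = -70$
$g + 0 u{\left(4 \right)} = -70 + 0 \left(4^{2} - 8 i + 8 \cdot 4\right) = -70 + 0 \left(16 - 8 i + 32\right) = -70 + 0 \left(48 - 8 i\right) = -70 + 0 = -70$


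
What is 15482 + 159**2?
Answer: 40763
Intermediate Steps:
15482 + 159**2 = 15482 + 25281 = 40763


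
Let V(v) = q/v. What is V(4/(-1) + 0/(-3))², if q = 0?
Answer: 0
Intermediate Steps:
V(v) = 0 (V(v) = 0/v = 0)
V(4/(-1) + 0/(-3))² = 0² = 0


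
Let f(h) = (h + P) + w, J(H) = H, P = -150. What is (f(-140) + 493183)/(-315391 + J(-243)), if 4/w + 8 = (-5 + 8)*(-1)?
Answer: -5421819/3471974 ≈ -1.5616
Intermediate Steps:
w = -4/11 (w = 4/(-8 + (-5 + 8)*(-1)) = 4/(-8 + 3*(-1)) = 4/(-8 - 3) = 4/(-11) = 4*(-1/11) = -4/11 ≈ -0.36364)
f(h) = -1654/11 + h (f(h) = (h - 150) - 4/11 = (-150 + h) - 4/11 = -1654/11 + h)
(f(-140) + 493183)/(-315391 + J(-243)) = ((-1654/11 - 140) + 493183)/(-315391 - 243) = (-3194/11 + 493183)/(-315634) = (5421819/11)*(-1/315634) = -5421819/3471974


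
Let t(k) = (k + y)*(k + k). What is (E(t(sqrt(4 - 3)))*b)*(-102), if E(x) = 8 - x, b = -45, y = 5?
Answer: -18360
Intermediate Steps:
t(k) = 2*k*(5 + k) (t(k) = (k + 5)*(k + k) = (5 + k)*(2*k) = 2*k*(5 + k))
(E(t(sqrt(4 - 3)))*b)*(-102) = ((8 - 2*sqrt(4 - 3)*(5 + sqrt(4 - 3)))*(-45))*(-102) = ((8 - 2*sqrt(1)*(5 + sqrt(1)))*(-45))*(-102) = ((8 - 2*(5 + 1))*(-45))*(-102) = ((8 - 2*6)*(-45))*(-102) = ((8 - 1*12)*(-45))*(-102) = ((8 - 12)*(-45))*(-102) = -4*(-45)*(-102) = 180*(-102) = -18360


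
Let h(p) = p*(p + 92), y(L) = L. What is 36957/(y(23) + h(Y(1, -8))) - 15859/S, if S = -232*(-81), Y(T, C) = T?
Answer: 5971175/18792 ≈ 317.75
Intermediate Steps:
S = 18792
h(p) = p*(92 + p)
36957/(y(23) + h(Y(1, -8))) - 15859/S = 36957/(23 + 1*(92 + 1)) - 15859/18792 = 36957/(23 + 1*93) - 15859*1/18792 = 36957/(23 + 93) - 15859/18792 = 36957/116 - 15859/18792 = 5971175/18792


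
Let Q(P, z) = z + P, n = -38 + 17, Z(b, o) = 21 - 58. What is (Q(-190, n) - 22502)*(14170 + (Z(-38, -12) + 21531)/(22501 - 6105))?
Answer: -2638714732191/8198 ≈ -3.2187e+8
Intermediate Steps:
Z(b, o) = -37
n = -21
Q(P, z) = P + z
(Q(-190, n) - 22502)*(14170 + (Z(-38, -12) + 21531)/(22501 - 6105)) = ((-190 - 21) - 22502)*(14170 + (-37 + 21531)/(22501 - 6105)) = (-211 - 22502)*(14170 + 21494/16396) = -22713*(14170 + 21494*(1/16396)) = -22713*(14170 + 10747/8198) = -22713*116176407/8198 = -2638714732191/8198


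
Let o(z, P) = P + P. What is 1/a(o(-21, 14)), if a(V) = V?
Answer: 1/28 ≈ 0.035714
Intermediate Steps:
o(z, P) = 2*P
1/a(o(-21, 14)) = 1/(2*14) = 1/28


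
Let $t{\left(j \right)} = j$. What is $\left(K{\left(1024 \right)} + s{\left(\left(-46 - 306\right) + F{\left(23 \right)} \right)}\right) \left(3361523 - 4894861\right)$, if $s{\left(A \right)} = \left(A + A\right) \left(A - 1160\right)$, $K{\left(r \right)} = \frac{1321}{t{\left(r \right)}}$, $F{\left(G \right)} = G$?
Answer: $- \frac{769181841214421}{512} \approx -1.5023 \cdot 10^{12}$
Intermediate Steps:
$K{\left(r \right)} = \frac{1321}{r}$
$s{\left(A \right)} = 2 A \left(-1160 + A\right)$
$\left(K{\left(1024 \right)} + s{\left(\left(-46 - 306\right) + F{\left(23 \right)} \right)}\right) \left(3361523 - 4894861\right) = \left(\frac{1321}{1024} + 2 \left(\left(-46 - 306\right) + 23\right) \left(-1160 + \left(\left(-46 - 306\right) + 23\right)\right)\right) \left(3361523 - 4894861\right) = \left(1321 \cdot \frac{1}{1024} + 2 \left(-352 + 23\right) \left(-1160 + \left(-352 + 23\right)\right)\right) \left(-1533338\right) = \left(\frac{1321}{1024} + 2 \left(-329\right) \left(-1160 - 329\right)\right) \left(-1533338\right) = \left(\frac{1321}{1024} + 2 \left(-329\right) \left(-1489\right)\right) \left(-1533338\right) = \left(\frac{1321}{1024} + 979762\right) \left(-1533338\right) = \frac{1003277609}{1024} \left(-1533338\right) = - \frac{769181841214421}{512}$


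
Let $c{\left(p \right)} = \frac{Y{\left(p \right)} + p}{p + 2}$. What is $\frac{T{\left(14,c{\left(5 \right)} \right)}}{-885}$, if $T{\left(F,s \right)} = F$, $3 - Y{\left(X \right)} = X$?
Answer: $- \frac{14}{885} \approx -0.015819$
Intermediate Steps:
$Y{\left(X \right)} = 3 - X$
$c{\left(p \right)} = \frac{3}{2 + p}$ ($c{\left(p \right)} = \frac{\left(3 - p\right) + p}{p + 2} = \frac{3}{2 + p}$)
$\frac{T{\left(14,c{\left(5 \right)} \right)}}{-885} = \frac{14}{-885} = 14 \left(- \frac{1}{885}\right) = - \frac{14}{885}$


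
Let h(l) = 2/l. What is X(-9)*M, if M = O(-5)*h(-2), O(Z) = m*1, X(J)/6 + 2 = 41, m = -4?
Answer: 936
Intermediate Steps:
X(J) = 234 (X(J) = -12 + 6*41 = -12 + 246 = 234)
O(Z) = -4 (O(Z) = -4*1 = -4)
M = 4 (M = -8/(-2) = -8*(-1)/2 = -4*(-1) = 4)
X(-9)*M = 234*4 = 936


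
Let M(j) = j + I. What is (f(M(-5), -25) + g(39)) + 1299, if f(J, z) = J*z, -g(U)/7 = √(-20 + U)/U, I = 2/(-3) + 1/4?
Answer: 17213/12 - 7*√19/39 ≈ 1433.6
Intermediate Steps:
I = -5/12 (I = 2*(-⅓) + 1*(¼) = -⅔ + ¼ = -5/12 ≈ -0.41667)
g(U) = -7*√(-20 + U)/U
M(j) = -5/12 + j (M(j) = j - 5/12 = -5/12 + j)
(f(M(-5), -25) + g(39)) + 1299 = ((-5/12 - 5)*(-25) - 7*√(-20 + 39)/39) + 1299 = (-65/12*(-25) - 7*1/39*√19) + 1299 = (1625/12 - 7*√19/39) + 1299 = 17213/12 - 7*√19/39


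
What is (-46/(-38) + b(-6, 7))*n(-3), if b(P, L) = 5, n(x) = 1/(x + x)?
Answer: -59/57 ≈ -1.0351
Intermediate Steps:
n(x) = 1/(2*x)
(-46/(-38) + b(-6, 7))*n(-3) = (-46/(-38) + 5)*((½)/(-3)) = (-46*(-1/38) + 5)*((½)*(-⅓)) = (23/19 + 5)*(-⅙) = (118/19)*(-⅙) = -59/57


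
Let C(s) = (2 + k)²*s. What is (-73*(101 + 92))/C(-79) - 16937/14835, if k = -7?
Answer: 35111948/5859825 ≈ 5.9920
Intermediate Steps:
C(s) = 25*s (C(s) = (2 - 7)²*s = (-5)²*s = 25*s)
(-73*(101 + 92))/C(-79) - 16937/14835 = (-73*(101 + 92))/((25*(-79))) - 16937/14835 = -73*193/(-1975) - 16937*1/14835 = -14089*(-1/1975) - 16937/14835 = 14089/1975 - 16937/14835 = 35111948/5859825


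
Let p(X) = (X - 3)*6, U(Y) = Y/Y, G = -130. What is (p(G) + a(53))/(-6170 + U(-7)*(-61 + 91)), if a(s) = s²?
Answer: -2011/6140 ≈ -0.32752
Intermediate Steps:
U(Y) = 1
p(X) = -18 + 6*X (p(X) = (-3 + X)*6 = -18 + 6*X)
(p(G) + a(53))/(-6170 + U(-7)*(-61 + 91)) = ((-18 + 6*(-130)) + 53²)/(-6170 + 1*(-61 + 91)) = ((-18 - 780) + 2809)/(-6170 + 1*30) = (-798 + 2809)/(-6170 + 30) = 2011/(-6140) = 2011*(-1/6140) = -2011/6140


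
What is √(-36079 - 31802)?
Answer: 11*I*√561 ≈ 260.54*I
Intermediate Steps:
√(-36079 - 31802) = √(-67881) = 11*I*√561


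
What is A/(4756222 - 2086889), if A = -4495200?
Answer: -4495200/2669333 ≈ -1.6840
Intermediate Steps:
A/(4756222 - 2086889) = -4495200/(4756222 - 2086889) = -4495200/2669333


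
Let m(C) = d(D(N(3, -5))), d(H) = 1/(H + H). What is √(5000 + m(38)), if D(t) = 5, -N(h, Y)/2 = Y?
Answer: √500010/10 ≈ 70.711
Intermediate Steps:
N(h, Y) = -2*Y
d(H) = 1/(2*H)
m(C) = ⅒ (m(C) = (½)/5 = (½)*(⅕) = ⅒)
√(5000 + m(38)) = √(5000 + ⅒) = √(50001/10) = √500010/10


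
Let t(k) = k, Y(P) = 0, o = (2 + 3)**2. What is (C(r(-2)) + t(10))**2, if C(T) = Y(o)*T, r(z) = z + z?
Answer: 100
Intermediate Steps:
o = 25 (o = 5**2 = 25)
r(z) = 2*z
C(T) = 0 (C(T) = 0*T = 0)
(C(r(-2)) + t(10))**2 = (0 + 10)**2 = 10**2 = 100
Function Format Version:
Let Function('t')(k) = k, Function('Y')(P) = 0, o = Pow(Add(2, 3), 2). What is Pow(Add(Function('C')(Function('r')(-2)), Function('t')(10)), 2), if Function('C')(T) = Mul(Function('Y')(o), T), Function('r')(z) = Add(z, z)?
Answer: 100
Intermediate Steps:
o = 25 (o = Pow(5, 2) = 25)
Function('r')(z) = Mul(2, z)
Function('C')(T) = 0 (Function('C')(T) = Mul(0, T) = 0)
Pow(Add(Function('C')(Function('r')(-2)), Function('t')(10)), 2) = Pow(Add(0, 10), 2) = Pow(10, 2) = 100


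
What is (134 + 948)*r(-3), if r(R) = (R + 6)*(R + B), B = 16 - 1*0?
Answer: 42198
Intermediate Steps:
B = 16 (B = 16 + 0 = 16)
r(R) = (6 + R)*(16 + R) (r(R) = (R + 6)*(R + 16) = (6 + R)*(16 + R))
(134 + 948)*r(-3) = (134 + 948)*(96 + (-3)² + 22*(-3)) = 1082*(96 + 9 - 66) = 1082*39 = 42198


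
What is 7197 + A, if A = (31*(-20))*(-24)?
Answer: 22077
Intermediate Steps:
A = 14880 (A = -620*(-24) = 14880)
7197 + A = 7197 + 14880 = 22077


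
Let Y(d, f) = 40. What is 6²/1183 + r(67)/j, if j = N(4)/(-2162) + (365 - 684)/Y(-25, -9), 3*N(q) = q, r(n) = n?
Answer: -10244491428/1223928251 ≈ -8.3702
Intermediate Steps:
N(q) = q/3
j = -1034597/129720 (j = ((⅓)*4)/(-2162) + (365 - 684)/40 = (4/3)*(-1/2162) - 319*1/40 = -2/3243 - 319/40 = -1034597/129720 ≈ -7.9756)
6²/1183 + r(67)/j = 6²/1183 + 67/(-1034597/129720) = 36*(1/1183) + 67*(-129720/1034597) = 36/1183 - 8691240/1034597 = -10244491428/1223928251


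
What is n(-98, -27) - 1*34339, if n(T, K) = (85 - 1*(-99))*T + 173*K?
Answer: -57042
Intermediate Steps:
n(T, K) = 173*K + 184*T (n(T, K) = (85 + 99)*T + 173*K = 184*T + 173*K = 173*K + 184*T)
n(-98, -27) - 1*34339 = (173*(-27) + 184*(-98)) - 1*34339 = (-4671 - 18032) - 34339 = -22703 - 34339 = -57042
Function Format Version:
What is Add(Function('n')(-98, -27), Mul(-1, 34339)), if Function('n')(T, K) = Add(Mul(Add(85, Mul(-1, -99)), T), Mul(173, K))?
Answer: -57042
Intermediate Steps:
Function('n')(T, K) = Add(Mul(173, K), Mul(184, T)) (Function('n')(T, K) = Add(Mul(Add(85, 99), T), Mul(173, K)) = Add(Mul(184, T), Mul(173, K)) = Add(Mul(173, K), Mul(184, T)))
Add(Function('n')(-98, -27), Mul(-1, 34339)) = Add(Add(Mul(173, -27), Mul(184, -98)), Mul(-1, 34339)) = Add(Add(-4671, -18032), -34339) = Add(-22703, -34339) = -57042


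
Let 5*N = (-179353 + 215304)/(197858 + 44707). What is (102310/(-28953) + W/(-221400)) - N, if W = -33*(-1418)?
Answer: -7245887902057/1919615748300 ≈ -3.7747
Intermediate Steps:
N = 35951/1212825 (N = ((-179353 + 215304)/(197858 + 44707))/5 = (35951/242565)/5 = (35951*(1/242565))/5 = (1/5)*(35951/242565) = 35951/1212825 ≈ 0.029642)
W = 46794
(102310/(-28953) + W/(-221400)) - N = (102310/(-28953) + 46794/(-221400)) - 1*35951/1212825 = (102310*(-1/28953) + 46794*(-1/221400)) - 35951/1212825 = (-102310/28953 - 7799/36900) - 35951/1212825 = -444560383/118707300 - 35951/1212825 = -7245887902057/1919615748300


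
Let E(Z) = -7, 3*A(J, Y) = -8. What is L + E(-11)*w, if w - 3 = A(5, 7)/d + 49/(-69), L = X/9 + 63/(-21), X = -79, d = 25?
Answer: -140036/5175 ≈ -27.060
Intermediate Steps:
A(J, Y) = -8/3 (A(J, Y) = (⅓)*(-8) = -8/3)
L = -106/9 (L = -79/9 + 63/(-21) = -79*⅑ + 63*(-1/21) = -79/9 - 3 = -106/9 ≈ -11.778)
w = 3766/1725 (w = 3 + (-8/3/25 + 49/(-69)) = 3 + (-8/3*1/25 + 49*(-1/69)) = 3 + (-8/75 - 49/69) = 3 - 1409/1725 = 3766/1725 ≈ 2.1832)
L + E(-11)*w = -106/9 - 7*3766/1725 = -106/9 - 26362/1725 = -140036/5175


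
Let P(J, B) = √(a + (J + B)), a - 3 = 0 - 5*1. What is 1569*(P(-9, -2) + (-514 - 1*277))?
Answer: -1241079 + 1569*I*√13 ≈ -1.2411e+6 + 5657.1*I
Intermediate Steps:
a = -2 (a = 3 + (0 - 5*1) = 3 + (0 - 5) = 3 - 5 = -2)
P(J, B) = √(-2 + B + J) (P(J, B) = √(-2 + (J + B)) = √(-2 + (B + J)) = √(-2 + B + J))
1569*(P(-9, -2) + (-514 - 1*277)) = 1569*(√(-2 - 2 - 9) + (-514 - 1*277)) = 1569*(√(-13) + (-514 - 277)) = 1569*(I*√13 - 791) = 1569*(-791 + I*√13) = -1241079 + 1569*I*√13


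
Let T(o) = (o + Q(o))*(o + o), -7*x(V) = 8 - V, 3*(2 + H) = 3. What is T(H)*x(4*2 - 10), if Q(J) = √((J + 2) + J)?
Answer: -20/7 ≈ -2.8571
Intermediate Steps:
H = -1 (H = -2 + (⅓)*3 = -2 + 1 = -1)
x(V) = -8/7 + V/7 (x(V) = -(8 - V)/7 = -8/7 + V/7)
Q(J) = √(2 + 2*J) (Q(J) = √((2 + J) + J) = √(2 + 2*J))
T(o) = 2*o*(o + √(2 + 2*o)) (T(o) = (o + √(2 + 2*o))*(o + o) = (o + √(2 + 2*o))*(2*o) = 2*o*(o + √(2 + 2*o)))
T(H)*x(4*2 - 10) = (2*(-1)*(-1 + √(2 + 2*(-1))))*(-8/7 + (4*2 - 10)/7) = (2*(-1)*(-1 + √(2 - 2)))*(-8/7 + (8 - 10)/7) = (2*(-1)*(-1 + √0))*(-8/7 + (⅐)*(-2)) = (2*(-1)*(-1 + 0))*(-8/7 - 2/7) = (2*(-1)*(-1))*(-10/7) = 2*(-10/7) = -20/7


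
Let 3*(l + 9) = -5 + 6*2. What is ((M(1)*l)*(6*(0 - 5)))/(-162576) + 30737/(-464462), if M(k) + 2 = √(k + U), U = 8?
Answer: -159062216/2359699191 ≈ -0.067408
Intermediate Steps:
M(k) = -2 + √(8 + k) (M(k) = -2 + √(k + 8) = -2 + √(8 + k))
l = -20/3 (l = -9 + (-5 + 6*2)/3 = -9 + (-5 + 12)/3 = -9 + (⅓)*7 = -9 + 7/3 = -20/3 ≈ -6.6667)
((M(1)*l)*(6*(0 - 5)))/(-162576) + 30737/(-464462) = (((-2 + √(8 + 1))*(-20/3))*(6*(0 - 5)))/(-162576) + 30737/(-464462) = (((-2 + √9)*(-20/3))*(6*(-5)))*(-1/162576) + 30737*(-1/464462) = (((-2 + 3)*(-20/3))*(-30))*(-1/162576) - 30737/464462 = ((1*(-20/3))*(-30))*(-1/162576) - 30737/464462 = -20/3*(-30)*(-1/162576) - 30737/464462 = 200*(-1/162576) - 30737/464462 = -25/20322 - 30737/464462 = -159062216/2359699191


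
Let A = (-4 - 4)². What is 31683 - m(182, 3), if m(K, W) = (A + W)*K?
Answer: 19489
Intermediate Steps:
A = 64 (A = (-8)² = 64)
m(K, W) = K*(64 + W) (m(K, W) = (64 + W)*K = K*(64 + W))
31683 - m(182, 3) = 31683 - 182*(64 + 3) = 31683 - 182*67 = 31683 - 1*12194 = 31683 - 12194 = 19489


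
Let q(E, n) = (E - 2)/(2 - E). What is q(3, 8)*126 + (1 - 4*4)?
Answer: -141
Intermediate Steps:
q(E, n) = (-2 + E)/(2 - E)
q(3, 8)*126 + (1 - 4*4) = -1*126 + (1 - 4*4) = -126 + (1 - 16) = -126 - 15 = -141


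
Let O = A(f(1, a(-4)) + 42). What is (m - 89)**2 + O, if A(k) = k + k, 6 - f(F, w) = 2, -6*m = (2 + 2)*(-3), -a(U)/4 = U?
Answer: 7661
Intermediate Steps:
a(U) = -4*U
m = 2 (m = -(2 + 2)*(-3)/6 = -2*(-3)/3 = -1/6*(-12) = 2)
f(F, w) = 4 (f(F, w) = 6 - 1*2 = 6 - 2 = 4)
A(k) = 2*k
O = 92 (O = 2*(4 + 42) = 2*46 = 92)
(m - 89)**2 + O = (2 - 89)**2 + 92 = (-87)**2 + 92 = 7569 + 92 = 7661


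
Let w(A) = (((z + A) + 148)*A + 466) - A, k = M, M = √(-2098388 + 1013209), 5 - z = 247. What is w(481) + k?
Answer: 186132 + I*√1085179 ≈ 1.8613e+5 + 1041.7*I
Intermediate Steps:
z = -242 (z = 5 - 1*247 = 5 - 247 = -242)
M = I*√1085179 (M = √(-1085179) = I*√1085179 ≈ 1041.7*I)
k = I*√1085179 ≈ 1041.7*I
w(A) = 466 - A + A*(-94 + A) (w(A) = (((-242 + A) + 148)*A + 466) - A = ((-94 + A)*A + 466) - A = (A*(-94 + A) + 466) - A = (466 + A*(-94 + A)) - A = 466 - A + A*(-94 + A))
w(481) + k = (466 + 481² - 95*481) + I*√1085179 = (466 + 231361 - 45695) + I*√1085179 = 186132 + I*√1085179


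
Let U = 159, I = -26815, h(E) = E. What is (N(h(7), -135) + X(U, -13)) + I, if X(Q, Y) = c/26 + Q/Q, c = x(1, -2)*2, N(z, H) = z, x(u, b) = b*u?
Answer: -348493/13 ≈ -26807.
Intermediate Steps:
c = -4 (c = -2*1*2 = -2*2 = -4)
X(Q, Y) = 11/13 (X(Q, Y) = -4/26 + Q/Q = -4*1/26 + 1 = -2/13 + 1 = 11/13)
(N(h(7), -135) + X(U, -13)) + I = (7 + 11/13) - 26815 = 102/13 - 26815 = -348493/13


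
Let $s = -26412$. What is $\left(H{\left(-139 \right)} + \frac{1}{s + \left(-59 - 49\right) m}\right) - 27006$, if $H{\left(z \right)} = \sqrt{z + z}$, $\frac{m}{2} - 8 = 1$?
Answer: $- \frac{765782137}{28356} + i \sqrt{278} \approx -27006.0 + 16.673 i$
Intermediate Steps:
$m = 18$ ($m = 16 + 2 \cdot 1 = 16 + 2 = 18$)
$H{\left(z \right)} = \sqrt{2} \sqrt{z}$ ($H{\left(z \right)} = \sqrt{2 z} = \sqrt{2} \sqrt{z}$)
$\left(H{\left(-139 \right)} + \frac{1}{s + \left(-59 - 49\right) m}\right) - 27006 = \left(\sqrt{2} \sqrt{-139} + \frac{1}{-26412 + \left(-59 - 49\right) 18}\right) - 27006 = \left(\sqrt{2} i \sqrt{139} + \frac{1}{-26412 - 1944}\right) - 27006 = \left(i \sqrt{278} + \frac{1}{-26412 - 1944}\right) - 27006 = \left(i \sqrt{278} + \frac{1}{-28356}\right) - 27006 = \left(i \sqrt{278} - \frac{1}{28356}\right) - 27006 = \left(- \frac{1}{28356} + i \sqrt{278}\right) - 27006 = - \frac{765782137}{28356} + i \sqrt{278}$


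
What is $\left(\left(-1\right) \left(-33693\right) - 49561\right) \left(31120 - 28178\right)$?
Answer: $-46683656$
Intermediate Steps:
$\left(\left(-1\right) \left(-33693\right) - 49561\right) \left(31120 - 28178\right) = \left(33693 - 49561\right) 2942 = \left(-15868\right) 2942 = -46683656$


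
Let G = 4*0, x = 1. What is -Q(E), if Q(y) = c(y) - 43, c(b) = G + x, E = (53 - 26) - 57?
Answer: 42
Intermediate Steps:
E = -30 (E = 27 - 57 = -30)
G = 0
c(b) = 1 (c(b) = 0 + 1 = 1)
Q(y) = -42 (Q(y) = 1 - 43 = -42)
-Q(E) = -1*(-42) = 42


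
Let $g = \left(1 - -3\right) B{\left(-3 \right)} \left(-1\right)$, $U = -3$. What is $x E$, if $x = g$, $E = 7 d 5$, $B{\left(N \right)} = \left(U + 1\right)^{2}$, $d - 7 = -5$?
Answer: $-1120$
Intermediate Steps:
$d = 2$ ($d = 7 - 5 = 2$)
$B{\left(N \right)} = 4$ ($B{\left(N \right)} = \left(-3 + 1\right)^{2} = \left(-2\right)^{2} = 4$)
$g = -16$ ($g = \left(1 - -3\right) 4 \left(-1\right) = \left(1 + 3\right) 4 \left(-1\right) = 4 \cdot 4 \left(-1\right) = 16 \left(-1\right) = -16$)
$E = 70$ ($E = 7 \cdot 2 \cdot 5 = 14 \cdot 5 = 70$)
$x = -16$
$x E = \left(-16\right) 70 = -1120$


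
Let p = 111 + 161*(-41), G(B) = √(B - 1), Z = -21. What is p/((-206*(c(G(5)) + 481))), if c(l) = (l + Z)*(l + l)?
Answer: 649/8343 ≈ 0.077790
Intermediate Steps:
G(B) = √(-1 + B)
c(l) = 2*l*(-21 + l) (c(l) = (l - 21)*(l + l) = (-21 + l)*(2*l) = 2*l*(-21 + l))
p = -6490 (p = 111 - 6601 = -6490)
p/((-206*(c(G(5)) + 481))) = -6490*(-1/(206*(2*√(-1 + 5)*(-21 + √(-1 + 5)) + 481))) = -6490*(-1/(206*(2*√4*(-21 + √4) + 481))) = -6490*(-1/(206*(2*2*(-21 + 2) + 481))) = -6490*(-1/(206*(2*2*(-19) + 481))) = -6490*(-1/(206*(-76 + 481))) = -6490/((-206*405)) = -6490/(-83430) = -6490*(-1/83430) = 649/8343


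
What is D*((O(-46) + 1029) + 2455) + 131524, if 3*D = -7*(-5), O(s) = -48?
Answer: 514832/3 ≈ 1.7161e+5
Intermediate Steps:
D = 35/3 (D = (-7*(-5))/3 = (⅓)*35 = 35/3 ≈ 11.667)
D*((O(-46) + 1029) + 2455) + 131524 = 35*((-48 + 1029) + 2455)/3 + 131524 = 35*(981 + 2455)/3 + 131524 = (35/3)*3436 + 131524 = 120260/3 + 131524 = 514832/3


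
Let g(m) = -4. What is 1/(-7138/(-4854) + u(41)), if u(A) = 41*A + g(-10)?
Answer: 2427/4073648 ≈ 0.00059578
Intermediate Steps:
u(A) = -4 + 41*A (u(A) = 41*A - 4 = -4 + 41*A)
1/(-7138/(-4854) + u(41)) = 1/(-7138/(-4854) + (-4 + 41*41)) = 1/(-7138*(-1/4854) + (-4 + 1681)) = 1/(3569/2427 + 1677) = 1/(4073648/2427) = 2427/4073648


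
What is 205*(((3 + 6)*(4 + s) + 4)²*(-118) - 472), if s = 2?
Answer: -81471920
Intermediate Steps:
205*(((3 + 6)*(4 + s) + 4)²*(-118) - 472) = 205*(((3 + 6)*(4 + 2) + 4)²*(-118) - 472) = 205*((9*6 + 4)²*(-118) - 472) = 205*((54 + 4)²*(-118) - 472) = 205*(58²*(-118) - 472) = 205*(3364*(-118) - 472) = 205*(-396952 - 472) = 205*(-397424) = -81471920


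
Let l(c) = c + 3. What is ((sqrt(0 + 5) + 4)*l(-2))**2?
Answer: (4 + sqrt(5))**2 ≈ 38.889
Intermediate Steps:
l(c) = 3 + c
((sqrt(0 + 5) + 4)*l(-2))**2 = ((sqrt(0 + 5) + 4)*(3 - 2))**2 = ((sqrt(5) + 4)*1)**2 = ((4 + sqrt(5))*1)**2 = (4 + sqrt(5))**2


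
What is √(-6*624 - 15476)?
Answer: 62*I*√5 ≈ 138.64*I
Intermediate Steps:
√(-6*624 - 15476) = √(-3744 - 15476) = √(-19220) = 62*I*√5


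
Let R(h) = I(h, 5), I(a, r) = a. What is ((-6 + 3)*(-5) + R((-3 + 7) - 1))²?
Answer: 324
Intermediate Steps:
R(h) = h
((-6 + 3)*(-5) + R((-3 + 7) - 1))² = ((-6 + 3)*(-5) + ((-3 + 7) - 1))² = (-3*(-5) + (4 - 1))² = (15 + 3)² = 18² = 324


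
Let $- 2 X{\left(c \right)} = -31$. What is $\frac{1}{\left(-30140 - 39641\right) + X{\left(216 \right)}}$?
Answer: $- \frac{2}{139531} \approx -1.4334 \cdot 10^{-5}$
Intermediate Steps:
$X{\left(c \right)} = \frac{31}{2}$ ($X{\left(c \right)} = \left(- \frac{1}{2}\right) \left(-31\right) = \frac{31}{2}$)
$\frac{1}{\left(-30140 - 39641\right) + X{\left(216 \right)}} = \frac{1}{\left(-30140 - 39641\right) + \frac{31}{2}} = \frac{1}{-69781 + \frac{31}{2}} = \frac{1}{- \frac{139531}{2}} = - \frac{2}{139531}$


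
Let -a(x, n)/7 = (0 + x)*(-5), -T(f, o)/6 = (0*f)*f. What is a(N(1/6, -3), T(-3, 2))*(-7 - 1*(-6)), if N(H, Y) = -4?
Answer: 140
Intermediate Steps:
T(f, o) = 0 (T(f, o) = -6*0*f*f = -0*f = -6*0 = 0)
a(x, n) = 35*x (a(x, n) = -7*(0 + x)*(-5) = -7*x*(-5) = -(-35)*x = 35*x)
a(N(1/6, -3), T(-3, 2))*(-7 - 1*(-6)) = (35*(-4))*(-7 - 1*(-6)) = -140*(-7 + 6) = -140*(-1) = 140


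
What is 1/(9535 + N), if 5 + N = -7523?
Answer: 1/2007 ≈ 0.00049826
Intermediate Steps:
N = -7528 (N = -5 - 7523 = -7528)
1/(9535 + N) = 1/(9535 - 7528) = 1/2007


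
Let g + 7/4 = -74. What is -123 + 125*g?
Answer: -38367/4 ≈ -9591.8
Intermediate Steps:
g = -303/4 (g = -7/4 - 74 = -303/4 ≈ -75.750)
-123 + 125*g = -123 + 125*(-303/4) = -123 - 37875/4 = -38367/4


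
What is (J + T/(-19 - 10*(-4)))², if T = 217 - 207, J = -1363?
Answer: 818703769/441 ≈ 1.8565e+6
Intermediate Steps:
T = 10
(J + T/(-19 - 10*(-4)))² = (-1363 + 10/(-19 - 10*(-4)))² = (-1363 + 10/(-19 + 40))² = (-1363 + 10/21)² = (-28613/21)² = 818703769/441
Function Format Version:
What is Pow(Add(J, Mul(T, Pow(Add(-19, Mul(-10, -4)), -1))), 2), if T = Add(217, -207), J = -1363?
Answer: Rational(818703769, 441) ≈ 1.8565e+6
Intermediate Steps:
T = 10
Pow(Add(J, Mul(T, Pow(Add(-19, Mul(-10, -4)), -1))), 2) = Pow(Add(-1363, Mul(10, Pow(Add(-19, Mul(-10, -4)), -1))), 2) = Pow(Add(-1363, Mul(10, Pow(Add(-19, 40), -1))), 2) = Pow(Add(-1363, Mul(10, Pow(21, -1))), 2) = Pow(Add(-1363, Mul(10, Rational(1, 21))), 2) = Pow(Add(-1363, Rational(10, 21)), 2) = Pow(Rational(-28613, 21), 2) = Rational(818703769, 441)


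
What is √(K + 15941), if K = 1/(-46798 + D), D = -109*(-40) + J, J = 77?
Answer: 10*√286053962887/42361 ≈ 126.26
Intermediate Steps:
D = 4437 (D = -109*(-40) + 77 = 4360 + 77 = 4437)
K = -1/42361 (K = 1/(-46798 + 4437) = 1/(-42361) = -1/42361 ≈ -2.3607e-5)
√(K + 15941) = √(-1/42361 + 15941) = √(675276700/42361) = 10*√286053962887/42361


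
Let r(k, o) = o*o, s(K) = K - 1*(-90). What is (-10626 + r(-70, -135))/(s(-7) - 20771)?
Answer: -2533/6896 ≈ -0.36731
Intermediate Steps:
s(K) = 90 + K (s(K) = K + 90 = 90 + K)
r(k, o) = o²
(-10626 + r(-70, -135))/(s(-7) - 20771) = (-10626 + (-135)²)/((90 - 7) - 20771) = (-10626 + 18225)/(83 - 20771) = 7599/(-20688) = 7599*(-1/20688) = -2533/6896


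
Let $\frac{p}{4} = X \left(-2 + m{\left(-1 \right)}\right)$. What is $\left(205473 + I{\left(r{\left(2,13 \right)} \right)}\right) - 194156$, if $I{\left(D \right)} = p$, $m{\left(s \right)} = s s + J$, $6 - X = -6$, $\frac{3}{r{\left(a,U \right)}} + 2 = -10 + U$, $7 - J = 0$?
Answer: $11605$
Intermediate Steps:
$J = 7$ ($J = 7 - 0 = 7 + 0 = 7$)
$r{\left(a,U \right)} = \frac{3}{-12 + U}$ ($r{\left(a,U \right)} = \frac{3}{-2 + \left(-10 + U\right)} = \frac{3}{-12 + U}$)
$X = 12$ ($X = 6 - -6 = 6 + 6 = 12$)
$m{\left(s \right)} = 7 + s^{2}$ ($m{\left(s \right)} = s s + 7 = s^{2} + 7 = 7 + s^{2}$)
$p = 288$ ($p = 4 \cdot 12 \left(-2 + \left(7 + \left(-1\right)^{2}\right)\right) = 4 \cdot 12 \left(-2 + \left(7 + 1\right)\right) = 4 \cdot 12 \left(-2 + 8\right) = 4 \cdot 12 \cdot 6 = 4 \cdot 72 = 288$)
$I{\left(D \right)} = 288$
$\left(205473 + I{\left(r{\left(2,13 \right)} \right)}\right) - 194156 = \left(205473 + 288\right) - 194156 = 205761 - 194156 = 11605$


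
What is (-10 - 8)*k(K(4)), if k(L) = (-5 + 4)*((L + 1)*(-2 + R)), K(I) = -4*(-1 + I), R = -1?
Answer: 594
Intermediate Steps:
K(I) = 4 - 4*I
k(L) = 3 + 3*L (k(L) = (-5 + 4)*((L + 1)*(-2 - 1)) = -(1 + L)*(-3) = -(-3 - 3*L) = 3 + 3*L)
(-10 - 8)*k(K(4)) = (-10 - 8)*(3 + 3*(4 - 4*4)) = -18*(3 + 3*(4 - 16)) = -18*(3 + 3*(-12)) = -18*(3 - 36) = -18*(-33) = 594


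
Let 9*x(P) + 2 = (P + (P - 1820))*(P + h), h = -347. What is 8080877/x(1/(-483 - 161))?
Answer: 15081437715624/130961581493 ≈ 115.16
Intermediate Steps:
x(P) = -2/9 + (-1820 + 2*P)*(-347 + P)/9 (x(P) = -2/9 + ((P + (P - 1820))*(P - 347))/9 = -2/9 + ((P + (-1820 + P))*(-347 + P))/9 = -2/9 + ((-1820 + 2*P)*(-347 + P))/9 = -2/9 + (-1820 + 2*P)*(-347 + P)/9)
8080877/x(1/(-483 - 161)) = 8080877/(631538/9 - 838/(3*(-483 - 161)) + 2*(1/(-483 - 161))²/9) = 8080877/(631538/9 - 838/3/(-644) + 2*(1/(-644))²/9) = 8080877/(631538/9 - 838/3*(-1/644) + 2*(-1/644)²/9) = 8080877/(631538/9 + 419/966 + (2/9)*(1/414736)) = 8080877/(631538/9 + 419/966 + 1/1866312) = 8080877/(130961581493/1866312) = 8080877*(1866312/130961581493) = 15081437715624/130961581493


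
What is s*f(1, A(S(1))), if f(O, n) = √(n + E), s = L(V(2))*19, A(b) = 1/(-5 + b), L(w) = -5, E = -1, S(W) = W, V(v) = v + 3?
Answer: -95*I*√5/2 ≈ -106.21*I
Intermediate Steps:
V(v) = 3 + v
s = -95 (s = -5*19 = -95)
f(O, n) = √(-1 + n) (f(O, n) = √(n - 1) = √(-1 + n))
s*f(1, A(S(1))) = -95*√(-1 + 1/(-5 + 1)) = -95*√(-1 + 1/(-4)) = -95*√(-1 - ¼) = -95*I*√5/2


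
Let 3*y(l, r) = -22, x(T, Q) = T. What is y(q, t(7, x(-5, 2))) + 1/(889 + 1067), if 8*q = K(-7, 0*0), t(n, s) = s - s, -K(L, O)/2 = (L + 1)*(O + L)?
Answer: -4781/652 ≈ -7.3328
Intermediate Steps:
K(L, O) = -2*(1 + L)*(L + O) (K(L, O) = -2*(L + 1)*(O + L) = -2*(1 + L)*(L + O))
t(n, s) = 0
q = -21/2 (q = (-2*(-7) - 0*0 - 2*(-7)² - 2*(-7)*0*0)/8 = (14 - 2*0 - 2*49 - 2*(-7)*0)/8 = (14 + 0 - 98 + 0)/8 = (⅛)*(-84) = -21/2 ≈ -10.500)
y(l, r) = -22/3 (y(l, r) = (⅓)*(-22) = -22/3)
y(q, t(7, x(-5, 2))) + 1/(889 + 1067) = -22/3 + 1/(889 + 1067) = -22/3 + 1/1956 = -4781/652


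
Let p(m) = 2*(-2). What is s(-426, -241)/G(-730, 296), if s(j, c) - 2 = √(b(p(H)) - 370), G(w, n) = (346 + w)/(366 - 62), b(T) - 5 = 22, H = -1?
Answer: -19/12 - 133*I*√7/24 ≈ -1.5833 - 14.662*I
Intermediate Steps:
p(m) = -4
b(T) = 27 (b(T) = 5 + 22 = 27)
G(w, n) = 173/152 + w/304 (G(w, n) = (346 + w)/304 = (346 + w)*(1/304) = 173/152 + w/304)
s(j, c) = 2 + 7*I*√7 (s(j, c) = 2 + √(27 - 370) = 2 + √(-343) = 2 + 7*I*√7)
s(-426, -241)/G(-730, 296) = (2 + 7*I*√7)/(173/152 + (1/304)*(-730)) = (2 + 7*I*√7)/(173/152 - 365/152) = (2 + 7*I*√7)/(-24/19) = (2 + 7*I*√7)*(-19/24) = -19/12 - 133*I*√7/24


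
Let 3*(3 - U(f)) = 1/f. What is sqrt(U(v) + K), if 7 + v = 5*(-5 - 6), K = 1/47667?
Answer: sqrt(2916610294178)/985118 ≈ 1.7336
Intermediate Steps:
K = 1/47667 ≈ 2.0979e-5
v = -62 (v = -7 + 5*(-5 - 6) = -7 + 5*(-11) = -7 - 55 = -62)
U(f) = 3 - 1/(3*f)
sqrt(U(v) + K) = sqrt((3 - 1/3/(-62)) + 1/47667) = sqrt((3 - 1/3*(-1/62)) + 1/47667) = sqrt((3 + 1/186) + 1/47667) = sqrt(559/186 + 1/47667) = sqrt(2960671/985118) = sqrt(2916610294178)/985118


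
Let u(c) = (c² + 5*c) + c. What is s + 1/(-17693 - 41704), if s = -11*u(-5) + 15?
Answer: 4157789/59397 ≈ 70.000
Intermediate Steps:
u(c) = c² + 6*c
s = 70 (s = -(-55)*(6 - 5) + 15 = -(-55) + 15 = -11*(-5) + 15 = 55 + 15 = 70)
s + 1/(-17693 - 41704) = 70 + 1/(-17693 - 41704) = 70 + 1/(-59397) = 70 - 1/59397 = 4157789/59397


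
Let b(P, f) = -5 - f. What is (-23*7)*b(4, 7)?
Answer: 1932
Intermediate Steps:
(-23*7)*b(4, 7) = (-23*7)*(-5 - 1*7) = -161*(-5 - 7) = -161*(-12) = 1932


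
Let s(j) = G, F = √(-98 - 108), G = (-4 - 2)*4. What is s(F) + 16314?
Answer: 16290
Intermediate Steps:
G = -24 (G = -6*4 = -24)
F = I*√206 (F = √(-206) = I*√206 ≈ 14.353*I)
s(j) = -24
s(F) + 16314 = -24 + 16314 = 16290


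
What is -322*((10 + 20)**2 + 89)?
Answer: -318458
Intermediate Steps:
-322*((10 + 20)**2 + 89) = -322*(30**2 + 89) = -322*(900 + 89) = -322*989 = -318458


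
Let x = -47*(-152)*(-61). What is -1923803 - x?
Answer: -1488019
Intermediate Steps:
x = -435784 (x = 7144*(-61) = -435784)
-1923803 - x = -1923803 - 1*(-435784) = -1923803 + 435784 = -1488019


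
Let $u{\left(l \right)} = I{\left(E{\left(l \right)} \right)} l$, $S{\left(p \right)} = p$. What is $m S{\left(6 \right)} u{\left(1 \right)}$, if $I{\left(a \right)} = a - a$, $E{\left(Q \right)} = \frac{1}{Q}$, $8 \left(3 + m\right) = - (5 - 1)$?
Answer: $0$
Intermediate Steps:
$m = - \frac{7}{2}$ ($m = -3 + \frac{\left(-1\right) \left(5 - 1\right)}{8} = -3 + \frac{\left(-1\right) 4}{8} = -3 + \frac{1}{8} \left(-4\right) = -3 - \frac{1}{2} = - \frac{7}{2} \approx -3.5$)
$I{\left(a \right)} = 0$
$u{\left(l \right)} = 0$ ($u{\left(l \right)} = 0 l = 0$)
$m S{\left(6 \right)} u{\left(1 \right)} = \left(- \frac{7}{2}\right) 6 \cdot 0 = \left(-21\right) 0 = 0$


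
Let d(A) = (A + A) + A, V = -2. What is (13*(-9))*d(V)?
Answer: 702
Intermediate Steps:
d(A) = 3*A (d(A) = 2*A + A = 3*A)
(13*(-9))*d(V) = (13*(-9))*(3*(-2)) = -117*(-6) = 702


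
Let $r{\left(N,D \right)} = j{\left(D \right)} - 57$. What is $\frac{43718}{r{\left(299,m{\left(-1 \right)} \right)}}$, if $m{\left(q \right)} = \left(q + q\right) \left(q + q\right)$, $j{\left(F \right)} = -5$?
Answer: $- \frac{21859}{31} \approx -705.13$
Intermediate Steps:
$m{\left(q \right)} = 4 q^{2}$ ($m{\left(q \right)} = 2 q 2 q = 4 q^{2}$)
$r{\left(N,D \right)} = -62$ ($r{\left(N,D \right)} = -5 - 57 = -62$)
$\frac{43718}{r{\left(299,m{\left(-1 \right)} \right)}} = \frac{43718}{-62} = 43718 \left(- \frac{1}{62}\right) = - \frac{21859}{31}$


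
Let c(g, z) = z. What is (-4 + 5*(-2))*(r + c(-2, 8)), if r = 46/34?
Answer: -2226/17 ≈ -130.94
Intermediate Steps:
r = 23/17 (r = 46*(1/34) = 23/17 ≈ 1.3529)
(-4 + 5*(-2))*(r + c(-2, 8)) = (-4 + 5*(-2))*(23/17 + 8) = (-4 - 10)*(159/17) = -14*159/17 = -2226/17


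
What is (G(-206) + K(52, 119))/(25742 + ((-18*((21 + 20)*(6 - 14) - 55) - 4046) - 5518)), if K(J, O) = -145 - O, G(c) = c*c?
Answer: 10543/5768 ≈ 1.8278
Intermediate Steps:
G(c) = c²
(G(-206) + K(52, 119))/(25742 + ((-18*((21 + 20)*(6 - 14) - 55) - 4046) - 5518)) = ((-206)² + (-145 - 1*119))/(25742 + ((-18*((21 + 20)*(6 - 14) - 55) - 4046) - 5518)) = (42436 + (-145 - 119))/(25742 + ((-18*(41*(-8) - 55) - 4046) - 5518)) = (42436 - 264)/(25742 + ((-18*(-328 - 55) - 4046) - 5518)) = 42172/(25742 + ((-18*(-383) - 4046) - 5518)) = 42172/(25742 + ((6894 - 4046) - 5518)) = 42172/(25742 + (2848 - 5518)) = 42172/(25742 - 2670) = 42172/23072 = 42172*(1/23072) = 10543/5768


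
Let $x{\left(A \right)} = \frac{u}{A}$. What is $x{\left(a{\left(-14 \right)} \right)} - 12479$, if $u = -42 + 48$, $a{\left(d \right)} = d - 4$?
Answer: $- \frac{37438}{3} \approx -12479.0$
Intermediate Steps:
$a{\left(d \right)} = -4 + d$
$u = 6$
$x{\left(A \right)} = \frac{6}{A}$
$x{\left(a{\left(-14 \right)} \right)} - 12479 = \frac{6}{-4 - 14} - 12479 = \frac{6}{-18} - 12479 = 6 \left(- \frac{1}{18}\right) - 12479 = - \frac{1}{3} - 12479 = - \frac{37438}{3}$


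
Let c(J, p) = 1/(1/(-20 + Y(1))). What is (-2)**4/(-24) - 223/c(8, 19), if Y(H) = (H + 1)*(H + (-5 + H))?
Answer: 617/78 ≈ 7.9103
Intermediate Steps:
Y(H) = (1 + H)*(-5 + 2*H)
c(J, p) = -26 (c(J, p) = 1/(1/(-20 + (-5 - 3*1 + 2*1**2))) = 1/(1/(-20 + (-5 - 3 + 2*1))) = 1/(1/(-20 + (-5 - 3 + 2))) = 1/(1/(-20 - 6)) = 1/(1/(-26)) = 1/(-1/26) = -26)
(-2)**4/(-24) - 223/c(8, 19) = (-2)**4/(-24) - 223/(-26) = 16*(-1/24) - 223*(-1/26) = -2/3 + 223/26 = 617/78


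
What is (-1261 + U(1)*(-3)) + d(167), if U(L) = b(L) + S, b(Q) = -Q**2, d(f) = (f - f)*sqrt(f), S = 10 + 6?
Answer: -1306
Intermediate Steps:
S = 16
d(f) = 0 (d(f) = 0*sqrt(f) = 0)
U(L) = 16 - L**2 (U(L) = -L**2 + 16 = 16 - L**2)
(-1261 + U(1)*(-3)) + d(167) = (-1261 + (16 - 1*1**2)*(-3)) + 0 = (-1261 + (16 - 1*1)*(-3)) + 0 = (-1261 + (16 - 1)*(-3)) + 0 = (-1261 + 15*(-3)) + 0 = (-1261 - 45) + 0 = -1306 + 0 = -1306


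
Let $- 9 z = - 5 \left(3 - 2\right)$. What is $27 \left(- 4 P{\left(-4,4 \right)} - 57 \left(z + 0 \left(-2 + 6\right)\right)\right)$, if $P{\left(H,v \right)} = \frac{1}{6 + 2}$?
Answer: $- \frac{1737}{2} \approx -868.5$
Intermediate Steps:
$P{\left(H,v \right)} = \frac{1}{8}$
$z = \frac{5}{9}$ ($z = - \frac{\left(-5\right) \left(3 - 2\right)}{9} = - \frac{\left(-5\right) 1}{9} = \left(- \frac{1}{9}\right) \left(-5\right) = \frac{5}{9} \approx 0.55556$)
$27 \left(- 4 P{\left(-4,4 \right)} - 57 \left(z + 0 \left(-2 + 6\right)\right)\right) = 27 \left(\left(-4\right) \frac{1}{8} - 57 \left(\frac{5}{9} + 0 \left(-2 + 6\right)\right)\right) = 27 \left(- \frac{1}{2} - 57 \left(\frac{5}{9} + 0 \cdot 4\right)\right) = 27 \left(- \frac{1}{2} - 57 \left(\frac{5}{9} + 0\right)\right) = 27 \left(- \frac{1}{2} - \frac{95}{3}\right) = 27 \left(- \frac{193}{6}\right) = - \frac{1737}{2}$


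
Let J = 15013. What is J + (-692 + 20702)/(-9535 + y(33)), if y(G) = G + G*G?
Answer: 126284359/8413 ≈ 15011.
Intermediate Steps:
y(G) = G + G²
J + (-692 + 20702)/(-9535 + y(33)) = 15013 + (-692 + 20702)/(-9535 + 33*(1 + 33)) = 15013 + 20010/(-9535 + 33*34) = 15013 + 20010/(-9535 + 1122) = 15013 + 20010/(-8413) = 15013 + 20010*(-1/8413) = 15013 - 20010/8413 = 126284359/8413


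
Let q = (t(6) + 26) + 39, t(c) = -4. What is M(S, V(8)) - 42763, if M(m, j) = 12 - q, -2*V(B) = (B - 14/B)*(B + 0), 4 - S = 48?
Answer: -42812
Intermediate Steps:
S = -44 (S = 4 - 1*48 = 4 - 48 = -44)
q = 61 (q = (-4 + 26) + 39 = 22 + 39 = 61)
V(B) = -B*(B - 14/B)/2 (V(B) = -(B - 14/B)*(B + 0)/2 = -(B - 14/B)*B/2 = -B*(B - 14/B)/2)
M(m, j) = -49 (M(m, j) = 12 - 1*61 = 12 - 61 = -49)
M(S, V(8)) - 42763 = -49 - 42763 = -42812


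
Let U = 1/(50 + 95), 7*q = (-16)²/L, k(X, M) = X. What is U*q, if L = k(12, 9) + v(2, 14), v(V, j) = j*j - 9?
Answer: 256/201985 ≈ 0.0012674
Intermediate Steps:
v(V, j) = -9 + j² (v(V, j) = j² - 9 = -9 + j²)
L = 199 (L = 12 + (-9 + 14²) = 12 + (-9 + 196) = 12 + 187 = 199)
q = 256/1393 (q = ((-16)²/199)/7 = (256*(1/199))/7 = (⅐)*(256/199) = 256/1393 ≈ 0.18378)
U = 1/145 ≈ 0.0068966
U*q = (1/145)*(256/1393) = 256/201985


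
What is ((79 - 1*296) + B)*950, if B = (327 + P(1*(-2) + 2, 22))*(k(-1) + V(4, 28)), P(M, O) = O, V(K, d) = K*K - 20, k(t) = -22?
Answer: -8826450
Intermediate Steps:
V(K, d) = -20 + K**2 (V(K, d) = K**2 - 20 = -20 + K**2)
B = -9074 (B = (327 + 22)*(-22 + (-20 + 4**2)) = 349*(-22 + (-20 + 16)) = 349*(-22 - 4) = 349*(-26) = -9074)
((79 - 1*296) + B)*950 = ((79 - 1*296) - 9074)*950 = ((79 - 296) - 9074)*950 = (-217 - 9074)*950 = -9291*950 = -8826450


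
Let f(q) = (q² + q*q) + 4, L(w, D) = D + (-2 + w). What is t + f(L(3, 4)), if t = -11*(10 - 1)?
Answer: -45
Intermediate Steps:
L(w, D) = -2 + D + w
t = -99 (t = -11*9 = -99)
f(q) = 4 + 2*q² (f(q) = (q² + q²) + 4 = 2*q² + 4 = 4 + 2*q²)
t + f(L(3, 4)) = -99 + (4 + 2*(-2 + 4 + 3)²) = -99 + (4 + 2*5²) = -99 + (4 + 2*25) = -99 + (4 + 50) = -99 + 54 = -45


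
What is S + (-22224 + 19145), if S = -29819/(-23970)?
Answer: -73773811/23970 ≈ -3077.8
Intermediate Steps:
S = 29819/23970 (S = -29819*(-1/23970) = 29819/23970 ≈ 1.2440)
S + (-22224 + 19145) = 29819/23970 + (-22224 + 19145) = 29819/23970 - 3079 = -73773811/23970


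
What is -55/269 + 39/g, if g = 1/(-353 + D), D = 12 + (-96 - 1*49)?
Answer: -5098681/269 ≈ -18954.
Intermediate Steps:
D = -133 (D = 12 + (-96 - 49) = 12 - 145 = -133)
g = -1/486 (g = 1/(-353 - 133) = 1/(-486) = -1/486 ≈ -0.0020576)
-55/269 + 39/g = -55/269 + 39/(-1/486) = -55*1/269 + 39*(-486) = -55/269 - 18954 = -5098681/269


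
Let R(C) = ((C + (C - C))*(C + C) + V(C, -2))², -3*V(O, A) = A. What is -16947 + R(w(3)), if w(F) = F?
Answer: -149387/9 ≈ -16599.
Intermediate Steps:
V(O, A) = -A/3
R(C) = (⅔ + 2*C²)² (R(C) = ((C + (C - C))*(C + C) - ⅓*(-2))² = ((C + 0)*(2*C) + ⅔)² = (C*(2*C) + ⅔)² = (2*C² + ⅔)² = (⅔ + 2*C²)²)
-16947 + R(w(3)) = -16947 + 4*(1 + 3*3²)²/9 = -16947 + 4*(1 + 3*9)²/9 = -16947 + 4*(1 + 27)²/9 = -16947 + (4/9)*28² = -16947 + (4/9)*784 = -16947 + 3136/9 = -149387/9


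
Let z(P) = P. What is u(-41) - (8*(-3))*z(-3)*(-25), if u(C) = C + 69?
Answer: 1828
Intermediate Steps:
u(C) = 69 + C
u(-41) - (8*(-3))*z(-3)*(-25) = (69 - 41) - (8*(-3))*(-3)*(-25) = 28 - (-24*(-3))*(-25) = 28 - 72*(-25) = 28 - 1*(-1800) = 28 + 1800 = 1828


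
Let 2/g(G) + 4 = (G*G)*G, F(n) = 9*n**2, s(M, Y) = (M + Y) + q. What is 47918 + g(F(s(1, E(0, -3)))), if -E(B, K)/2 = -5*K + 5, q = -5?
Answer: 126739583259638181/2644926400510 ≈ 47918.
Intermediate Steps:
E(B, K) = -10 + 10*K (E(B, K) = -2*(-5*K + 5) = -2*(5 - 5*K) = -10 + 10*K)
s(M, Y) = -5 + M + Y (s(M, Y) = (M + Y) - 5 = -5 + M + Y)
g(G) = 2/(-4 + G**3) (g(G) = 2/(-4 + (G*G)*G) = 2/(-4 + G**2*G) = 2/(-4 + G**3))
47918 + g(F(s(1, E(0, -3)))) = 47918 + 2/(-4 + (9*(-5 + 1 + (-10 + 10*(-3)))**2)**3) = 47918 + 2/(-4 + (9*(-5 + 1 + (-10 - 30))**2)**3) = 47918 + 2/(-4 + (9*(-5 + 1 - 40)**2)**3) = 47918 + 2/(-4 + (9*(-44)**2)**3) = 47918 + 2/(-4 + (9*1936)**3) = 47918 + 2/(-4 + 17424**3) = 47918 + 2/(-4 + 5289852801024) = 47918 + 2/5289852801020 = 47918 + 2*(1/5289852801020) = 47918 + 1/2644926400510 = 126739583259638181/2644926400510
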